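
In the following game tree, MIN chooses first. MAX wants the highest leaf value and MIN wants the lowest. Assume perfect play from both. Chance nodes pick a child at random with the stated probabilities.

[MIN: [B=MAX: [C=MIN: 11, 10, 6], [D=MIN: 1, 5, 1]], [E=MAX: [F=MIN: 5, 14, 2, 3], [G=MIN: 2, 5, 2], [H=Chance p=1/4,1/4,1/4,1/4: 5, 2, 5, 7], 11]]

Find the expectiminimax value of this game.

6

C (MIN): min(11, 10, 6) = 6
D (MIN): min(1, 5, 1) = 1
B (MAX): max(6, 1) = 6
F (MIN): min(5, 14, 2, 3) = 2
G (MIN): min(2, 5, 2) = 2
H (Chance): 1/4·5 + 1/4·2 + 1/4·5 + 1/4·7 = 4.75
E (MAX): max(2, 2, 4.75, 11) = 11
Root (MIN): min(6, 11) = 6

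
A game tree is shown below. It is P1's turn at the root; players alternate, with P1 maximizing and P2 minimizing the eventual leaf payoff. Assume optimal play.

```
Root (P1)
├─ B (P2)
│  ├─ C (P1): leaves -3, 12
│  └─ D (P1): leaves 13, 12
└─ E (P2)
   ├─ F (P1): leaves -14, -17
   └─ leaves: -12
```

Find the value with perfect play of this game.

12

C (P1): max(-3, 12) = 12
D (P1): max(13, 12) = 13
B (P2): min(12, 13) = 12
F (P1): max(-14, -17) = -14
E (P2): min(-14, -12) = -14
Root (P1): max(12, -14) = 12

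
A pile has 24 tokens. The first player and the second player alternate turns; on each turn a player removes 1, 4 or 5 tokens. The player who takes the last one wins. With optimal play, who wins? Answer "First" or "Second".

Second

i:   0  1  2  3  4  5  6  7  8  9 10 11 12 13 14 15 16 17 18 19 20 21 22 23 24
     L  W  L  W  W  W  W  W  L  W  L  W  W  W  W  W  L  W  L  W  W  W  W  W  L
Position 24 is L, so the second player wins.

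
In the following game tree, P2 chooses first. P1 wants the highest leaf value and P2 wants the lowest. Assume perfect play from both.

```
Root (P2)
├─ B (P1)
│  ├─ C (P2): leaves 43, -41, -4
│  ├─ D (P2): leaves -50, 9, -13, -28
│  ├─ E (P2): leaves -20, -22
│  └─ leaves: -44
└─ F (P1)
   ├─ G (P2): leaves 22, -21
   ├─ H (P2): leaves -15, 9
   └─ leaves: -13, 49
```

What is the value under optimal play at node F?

49

G: min(22, -21) = -21
H: min(-15, 9) = -15
F: max(-21, -15, -13, 49) = 49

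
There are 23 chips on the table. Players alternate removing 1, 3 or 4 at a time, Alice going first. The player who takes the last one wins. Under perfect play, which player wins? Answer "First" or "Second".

Second

Compute winning (W) and losing (L) positions by backward induction:
i:   0  1  2  3  4  5  6  7  8  9 10 11 12 13 14 15 16 17 18 19 20 21 22 23
     L  W  L  W  W  W  W  L  W  L  W  W  W  W  L  W  L  W  W  W  W  L  W  L
Position 23 is L, so the second player wins.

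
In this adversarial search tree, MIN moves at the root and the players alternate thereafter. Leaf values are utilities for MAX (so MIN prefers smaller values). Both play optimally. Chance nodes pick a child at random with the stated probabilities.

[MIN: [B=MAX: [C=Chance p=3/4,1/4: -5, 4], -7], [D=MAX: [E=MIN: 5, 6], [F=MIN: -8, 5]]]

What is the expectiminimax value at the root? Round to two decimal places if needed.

-2.75

C (Chance): 3/4·-5 + 1/4·4 = -2.75
B (MAX): max(-2.75, -7) = -2.75
E (MIN): min(5, 6) = 5
F (MIN): min(-8, 5) = -8
D (MAX): max(5, -8) = 5
Root (MIN): min(-2.75, 5) = -2.75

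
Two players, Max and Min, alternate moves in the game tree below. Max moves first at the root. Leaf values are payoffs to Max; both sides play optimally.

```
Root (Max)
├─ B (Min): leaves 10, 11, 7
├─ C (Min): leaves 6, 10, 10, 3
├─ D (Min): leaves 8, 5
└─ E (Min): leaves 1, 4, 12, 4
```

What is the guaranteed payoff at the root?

B (Min): min(10, 11, 7) = 7
C (Min): min(6, 10, 10, 3) = 3
D (Min): min(8, 5) = 5
E (Min): min(1, 4, 12, 4) = 1
Root (Max): max(7, 3, 5, 1) = 7

7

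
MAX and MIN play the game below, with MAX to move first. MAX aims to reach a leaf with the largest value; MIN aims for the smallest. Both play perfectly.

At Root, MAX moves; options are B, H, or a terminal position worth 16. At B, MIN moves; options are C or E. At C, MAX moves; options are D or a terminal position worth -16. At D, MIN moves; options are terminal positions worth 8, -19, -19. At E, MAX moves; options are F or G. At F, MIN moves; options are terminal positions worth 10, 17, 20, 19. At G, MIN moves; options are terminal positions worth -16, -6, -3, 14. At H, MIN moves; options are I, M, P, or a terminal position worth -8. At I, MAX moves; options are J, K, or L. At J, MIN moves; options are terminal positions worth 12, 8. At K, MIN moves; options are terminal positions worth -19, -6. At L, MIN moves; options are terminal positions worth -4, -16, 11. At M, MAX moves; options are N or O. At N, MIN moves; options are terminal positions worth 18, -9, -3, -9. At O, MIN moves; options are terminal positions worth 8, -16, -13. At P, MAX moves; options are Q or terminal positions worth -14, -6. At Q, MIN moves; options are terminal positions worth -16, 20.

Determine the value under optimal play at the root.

D (MIN): min(8, -19, -19) = -19
C (MAX): max(-19, -16) = -16
F (MIN): min(10, 17, 20, 19) = 10
G (MIN): min(-16, -6, -3, 14) = -16
E (MAX): max(10, -16) = 10
B (MIN): min(-16, 10) = -16
J (MIN): min(12, 8) = 8
K (MIN): min(-19, -6) = -19
L (MIN): min(-4, -16, 11) = -16
I (MAX): max(8, -19, -16) = 8
N (MIN): min(18, -9, -3, -9) = -9
O (MIN): min(8, -16, -13) = -16
M (MAX): max(-9, -16) = -9
Q (MIN): min(-16, 20) = -16
P (MAX): max(-16, -14, -6) = -6
H (MIN): min(8, -9, -6, -8) = -9
Root (MAX): max(-16, -9, 16) = 16

16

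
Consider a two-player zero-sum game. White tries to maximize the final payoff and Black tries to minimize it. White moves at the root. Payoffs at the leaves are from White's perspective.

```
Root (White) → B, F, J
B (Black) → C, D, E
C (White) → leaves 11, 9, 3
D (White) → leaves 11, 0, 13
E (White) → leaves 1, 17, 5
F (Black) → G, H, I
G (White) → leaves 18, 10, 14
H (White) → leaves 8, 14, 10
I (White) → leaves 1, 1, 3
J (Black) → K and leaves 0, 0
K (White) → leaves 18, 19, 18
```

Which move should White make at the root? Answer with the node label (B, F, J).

B

C (White): max(11, 9, 3) = 11
D (White): max(11, 0, 13) = 13
E (White): max(1, 17, 5) = 17
B (Black): min(11, 13, 17) = 11
G (White): max(18, 10, 14) = 18
H (White): max(8, 14, 10) = 14
I (White): max(1, 1, 3) = 3
F (Black): min(18, 14, 3) = 3
K (White): max(18, 19, 18) = 19
J (Black): min(19, 0, 0) = 0
Root (White): max(11, 3, 0) = 11
White picks the child with the highest value: B (value 11).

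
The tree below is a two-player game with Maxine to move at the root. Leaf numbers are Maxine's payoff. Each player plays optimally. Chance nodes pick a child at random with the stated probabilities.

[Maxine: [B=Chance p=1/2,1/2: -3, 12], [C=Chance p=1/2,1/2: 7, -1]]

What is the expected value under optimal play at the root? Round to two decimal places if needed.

B (Chance): 1/2·-3 + 1/2·12 = 4.5
C (Chance): 1/2·7 + 1/2·-1 = 3
Root (Maxine): max(4.5, 3) = 4.5

4.5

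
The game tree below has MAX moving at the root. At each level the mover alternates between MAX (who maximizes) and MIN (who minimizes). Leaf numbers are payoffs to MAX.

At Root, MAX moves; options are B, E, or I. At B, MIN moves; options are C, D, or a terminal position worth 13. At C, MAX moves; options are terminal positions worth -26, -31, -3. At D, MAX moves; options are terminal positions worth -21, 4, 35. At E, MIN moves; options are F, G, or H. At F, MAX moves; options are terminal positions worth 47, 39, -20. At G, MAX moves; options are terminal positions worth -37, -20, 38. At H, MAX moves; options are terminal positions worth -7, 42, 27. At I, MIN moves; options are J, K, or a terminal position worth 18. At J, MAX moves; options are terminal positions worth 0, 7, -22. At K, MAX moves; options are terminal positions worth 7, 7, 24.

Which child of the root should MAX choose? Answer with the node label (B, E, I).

C (MAX): max(-26, -31, -3) = -3
D (MAX): max(-21, 4, 35) = 35
B (MIN): min(-3, 35, 13) = -3
F (MAX): max(47, 39, -20) = 47
G (MAX): max(-37, -20, 38) = 38
H (MAX): max(-7, 42, 27) = 42
E (MIN): min(47, 38, 42) = 38
J (MAX): max(0, 7, -22) = 7
K (MAX): max(7, 7, 24) = 24
I (MIN): min(7, 24, 18) = 7
Root (MAX): max(-3, 38, 7) = 38
MAX picks the child with the highest value: E (value 38).

E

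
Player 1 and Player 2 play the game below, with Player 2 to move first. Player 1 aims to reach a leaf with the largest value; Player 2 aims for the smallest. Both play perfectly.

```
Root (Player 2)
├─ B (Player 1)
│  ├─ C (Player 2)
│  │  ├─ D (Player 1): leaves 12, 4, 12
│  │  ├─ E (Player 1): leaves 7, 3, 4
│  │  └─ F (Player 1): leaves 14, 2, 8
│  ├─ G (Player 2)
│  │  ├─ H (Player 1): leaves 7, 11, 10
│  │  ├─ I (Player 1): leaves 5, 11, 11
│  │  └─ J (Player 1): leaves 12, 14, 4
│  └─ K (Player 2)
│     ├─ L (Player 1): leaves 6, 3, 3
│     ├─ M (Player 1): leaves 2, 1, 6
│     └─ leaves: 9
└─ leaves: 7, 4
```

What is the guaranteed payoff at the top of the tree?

4

D (Player 1): max(12, 4, 12) = 12
E (Player 1): max(7, 3, 4) = 7
F (Player 1): max(14, 2, 8) = 14
C (Player 2): min(12, 7, 14) = 7
H (Player 1): max(7, 11, 10) = 11
I (Player 1): max(5, 11, 11) = 11
J (Player 1): max(12, 14, 4) = 14
G (Player 2): min(11, 11, 14) = 11
L (Player 1): max(6, 3, 3) = 6
M (Player 1): max(2, 1, 6) = 6
K (Player 2): min(6, 6, 9) = 6
B (Player 1): max(7, 11, 6) = 11
Root (Player 2): min(11, 7, 4) = 4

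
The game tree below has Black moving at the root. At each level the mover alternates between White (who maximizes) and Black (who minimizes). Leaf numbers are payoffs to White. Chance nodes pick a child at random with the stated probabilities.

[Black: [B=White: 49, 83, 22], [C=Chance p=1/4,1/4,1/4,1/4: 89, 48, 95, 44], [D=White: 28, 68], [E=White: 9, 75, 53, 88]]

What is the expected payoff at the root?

B (White): max(49, 83, 22) = 83
C (Chance): 1/4·89 + 1/4·48 + 1/4·95 + 1/4·44 = 69
D (White): max(28, 68) = 68
E (White): max(9, 75, 53, 88) = 88
Root (Black): min(83, 69, 68, 88) = 68

68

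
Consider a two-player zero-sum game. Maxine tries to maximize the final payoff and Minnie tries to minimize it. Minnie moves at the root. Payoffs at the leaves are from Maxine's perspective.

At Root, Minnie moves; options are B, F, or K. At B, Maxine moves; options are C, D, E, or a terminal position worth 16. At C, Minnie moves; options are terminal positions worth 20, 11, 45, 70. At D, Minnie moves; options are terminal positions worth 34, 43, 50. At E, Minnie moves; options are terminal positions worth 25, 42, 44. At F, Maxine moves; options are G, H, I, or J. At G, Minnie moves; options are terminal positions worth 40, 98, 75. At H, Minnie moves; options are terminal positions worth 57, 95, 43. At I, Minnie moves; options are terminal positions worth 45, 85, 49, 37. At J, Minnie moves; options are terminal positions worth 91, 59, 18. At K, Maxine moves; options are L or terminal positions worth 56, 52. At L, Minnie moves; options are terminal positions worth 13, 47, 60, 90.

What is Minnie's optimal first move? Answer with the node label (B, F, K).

C (Minnie): min(20, 11, 45, 70) = 11
D (Minnie): min(34, 43, 50) = 34
E (Minnie): min(25, 42, 44) = 25
B (Maxine): max(11, 34, 25, 16) = 34
G (Minnie): min(40, 98, 75) = 40
H (Minnie): min(57, 95, 43) = 43
I (Minnie): min(45, 85, 49, 37) = 37
J (Minnie): min(91, 59, 18) = 18
F (Maxine): max(40, 43, 37, 18) = 43
L (Minnie): min(13, 47, 60, 90) = 13
K (Maxine): max(13, 56, 52) = 56
Root (Minnie): min(34, 43, 56) = 34
Minnie picks the child with the lowest value: B (value 34).

B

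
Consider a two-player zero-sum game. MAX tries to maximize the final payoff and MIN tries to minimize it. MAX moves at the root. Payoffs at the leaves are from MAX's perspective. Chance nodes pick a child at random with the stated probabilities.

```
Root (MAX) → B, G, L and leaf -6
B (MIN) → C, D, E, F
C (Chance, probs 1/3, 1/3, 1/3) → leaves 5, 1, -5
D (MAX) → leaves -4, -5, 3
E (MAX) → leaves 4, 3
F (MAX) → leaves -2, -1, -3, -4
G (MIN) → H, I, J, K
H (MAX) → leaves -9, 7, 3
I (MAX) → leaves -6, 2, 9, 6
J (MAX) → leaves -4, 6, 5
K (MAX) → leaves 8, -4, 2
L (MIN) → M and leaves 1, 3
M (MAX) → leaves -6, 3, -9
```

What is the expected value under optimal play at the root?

C (Chance): 1/3·5 + 1/3·1 + 1/3·-5 = 0.33
D (MAX): max(-4, -5, 3) = 3
E (MAX): max(4, 3) = 4
F (MAX): max(-2, -1, -3, -4) = -1
B (MIN): min(0.33, 3, 4, -1) = -1
H (MAX): max(-9, 7, 3) = 7
I (MAX): max(-6, 2, 9, 6) = 9
J (MAX): max(-4, 6, 5) = 6
K (MAX): max(8, -4, 2) = 8
G (MIN): min(7, 9, 6, 8) = 6
M (MAX): max(-6, 3, -9) = 3
L (MIN): min(3, 1, 3) = 1
Root (MAX): max(-1, 6, 1, -6) = 6

6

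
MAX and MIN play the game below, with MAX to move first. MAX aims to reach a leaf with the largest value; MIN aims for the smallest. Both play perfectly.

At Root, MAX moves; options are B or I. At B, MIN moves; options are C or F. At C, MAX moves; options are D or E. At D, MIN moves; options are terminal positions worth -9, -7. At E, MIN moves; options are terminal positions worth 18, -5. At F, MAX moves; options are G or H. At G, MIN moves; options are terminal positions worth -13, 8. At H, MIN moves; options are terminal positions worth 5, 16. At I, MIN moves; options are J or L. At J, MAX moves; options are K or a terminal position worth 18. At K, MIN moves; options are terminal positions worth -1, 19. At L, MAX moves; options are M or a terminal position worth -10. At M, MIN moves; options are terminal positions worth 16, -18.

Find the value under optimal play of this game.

D (MIN): min(-9, -7) = -9
E (MIN): min(18, -5) = -5
C (MAX): max(-9, -5) = -5
G (MIN): min(-13, 8) = -13
H (MIN): min(5, 16) = 5
F (MAX): max(-13, 5) = 5
B (MIN): min(-5, 5) = -5
K (MIN): min(-1, 19) = -1
J (MAX): max(-1, 18) = 18
M (MIN): min(16, -18) = -18
L (MAX): max(-18, -10) = -10
I (MIN): min(18, -10) = -10
Root (MAX): max(-5, -10) = -5

-5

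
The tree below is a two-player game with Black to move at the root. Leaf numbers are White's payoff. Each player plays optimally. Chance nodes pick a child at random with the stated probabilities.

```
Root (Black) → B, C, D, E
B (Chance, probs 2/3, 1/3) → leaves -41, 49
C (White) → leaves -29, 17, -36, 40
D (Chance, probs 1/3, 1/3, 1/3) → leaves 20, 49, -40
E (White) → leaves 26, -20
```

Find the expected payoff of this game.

B (Chance): 2/3·-41 + 1/3·49 = -11
C (White): max(-29, 17, -36, 40) = 40
D (Chance): 1/3·20 + 1/3·49 + 1/3·-40 = 9.67
E (White): max(26, -20) = 26
Root (Black): min(-11, 40, 9.67, 26) = -11

-11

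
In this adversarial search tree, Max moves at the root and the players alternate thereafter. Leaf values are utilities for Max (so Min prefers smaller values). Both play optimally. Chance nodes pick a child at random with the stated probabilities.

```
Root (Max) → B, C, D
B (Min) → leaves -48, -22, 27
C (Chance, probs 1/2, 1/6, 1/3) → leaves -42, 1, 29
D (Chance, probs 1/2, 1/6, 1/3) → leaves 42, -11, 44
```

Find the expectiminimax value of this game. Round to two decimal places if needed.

33.83

B (Min): min(-48, -22, 27) = -48
C (Chance): 1/2·-42 + 1/6·1 + 1/3·29 = -11.17
D (Chance): 1/2·42 + 1/6·-11 + 1/3·44 = 33.83
Root (Max): max(-48, -11.17, 33.83) = 33.83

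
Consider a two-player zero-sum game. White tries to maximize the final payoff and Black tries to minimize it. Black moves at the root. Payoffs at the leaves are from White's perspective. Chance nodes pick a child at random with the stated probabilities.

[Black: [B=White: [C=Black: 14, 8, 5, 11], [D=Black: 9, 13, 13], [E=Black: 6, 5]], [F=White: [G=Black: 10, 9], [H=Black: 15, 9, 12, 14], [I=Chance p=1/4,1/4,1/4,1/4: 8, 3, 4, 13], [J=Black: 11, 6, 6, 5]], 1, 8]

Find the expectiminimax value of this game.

1

C (Black): min(14, 8, 5, 11) = 5
D (Black): min(9, 13, 13) = 9
E (Black): min(6, 5) = 5
B (White): max(5, 9, 5) = 9
G (Black): min(10, 9) = 9
H (Black): min(15, 9, 12, 14) = 9
I (Chance): 1/4·8 + 1/4·3 + 1/4·4 + 1/4·13 = 7
J (Black): min(11, 6, 6, 5) = 5
F (White): max(9, 9, 7, 5) = 9
Root (Black): min(9, 9, 1, 8) = 1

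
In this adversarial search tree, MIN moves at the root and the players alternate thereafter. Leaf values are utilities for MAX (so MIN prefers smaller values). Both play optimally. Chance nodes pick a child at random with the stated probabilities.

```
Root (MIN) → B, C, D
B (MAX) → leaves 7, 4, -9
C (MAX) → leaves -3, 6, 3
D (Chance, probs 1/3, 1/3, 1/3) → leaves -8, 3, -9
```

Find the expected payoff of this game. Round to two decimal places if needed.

-4.67

B (MAX): max(7, 4, -9) = 7
C (MAX): max(-3, 6, 3) = 6
D (Chance): 1/3·-8 + 1/3·3 + 1/3·-9 = -4.67
Root (MIN): min(7, 6, -4.67) = -4.67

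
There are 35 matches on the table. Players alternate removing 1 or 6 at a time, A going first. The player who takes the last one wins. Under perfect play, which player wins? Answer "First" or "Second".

Mark each pile size as W (mover wins) or L (mover loses):
i:   0  1  2  3  4  5  6  7  8  9 10 11 12 13 14 15 16 17 18 19 20 21 22 23 24 25 26 27 28 29 30 31 32 33 34 35
     L  W  L  W  L  W  W  L  W  L  W  L  W  W  L  W  L  W  L  W  W  L  W  L  W  L  W  W  L  W  L  W  L  W  W  L
Position 35 is L, so the second player wins.

Second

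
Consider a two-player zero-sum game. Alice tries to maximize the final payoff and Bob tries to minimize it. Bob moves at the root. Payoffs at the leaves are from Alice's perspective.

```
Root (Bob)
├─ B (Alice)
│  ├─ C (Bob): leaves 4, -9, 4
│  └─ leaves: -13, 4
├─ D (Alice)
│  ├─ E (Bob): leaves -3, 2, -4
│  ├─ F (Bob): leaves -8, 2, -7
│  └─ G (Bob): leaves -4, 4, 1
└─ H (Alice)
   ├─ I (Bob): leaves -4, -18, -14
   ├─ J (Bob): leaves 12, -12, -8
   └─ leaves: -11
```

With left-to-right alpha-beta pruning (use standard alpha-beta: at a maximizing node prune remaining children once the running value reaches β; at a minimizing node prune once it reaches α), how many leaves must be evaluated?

C [α=-∞,β=+∞]: v=-9
B [α=-∞,β=+∞]: v=4
E [α=-∞,β=4]: v=-4
F [α=-4,β=4]: v=-8 after child 1 ≤ α → α-cutoff, skip 2
G [α=-4,β=4]: v=-4 after child 1 ≤ α → α-cutoff, skip 2
D [α=-∞,β=4]: v=-4
I [α=-∞,β=-4]: v=-18
J [α=-18,β=-4]: v=-12
H [α=-∞,β=-4]: v=-11
Root [α=-∞,β=+∞]: v=-11
Leaves evaluated: 17 of 21.

17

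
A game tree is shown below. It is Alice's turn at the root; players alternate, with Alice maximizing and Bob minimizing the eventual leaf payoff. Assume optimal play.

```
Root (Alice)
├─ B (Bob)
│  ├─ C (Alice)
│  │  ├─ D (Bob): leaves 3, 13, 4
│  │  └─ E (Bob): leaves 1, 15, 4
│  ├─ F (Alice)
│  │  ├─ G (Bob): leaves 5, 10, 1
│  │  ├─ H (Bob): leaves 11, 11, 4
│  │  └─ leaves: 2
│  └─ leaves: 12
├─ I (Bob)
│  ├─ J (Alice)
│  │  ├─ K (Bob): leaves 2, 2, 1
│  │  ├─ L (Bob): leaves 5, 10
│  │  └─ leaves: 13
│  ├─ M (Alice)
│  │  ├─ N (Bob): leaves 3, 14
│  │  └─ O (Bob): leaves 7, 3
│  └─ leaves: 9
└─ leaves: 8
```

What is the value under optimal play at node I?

3

K: min(2, 2, 1) = 1
L: min(5, 10) = 5
J: max(1, 5, 13) = 13
N: min(3, 14) = 3
O: min(7, 3) = 3
M: max(3, 3) = 3
I: min(13, 3, 9) = 3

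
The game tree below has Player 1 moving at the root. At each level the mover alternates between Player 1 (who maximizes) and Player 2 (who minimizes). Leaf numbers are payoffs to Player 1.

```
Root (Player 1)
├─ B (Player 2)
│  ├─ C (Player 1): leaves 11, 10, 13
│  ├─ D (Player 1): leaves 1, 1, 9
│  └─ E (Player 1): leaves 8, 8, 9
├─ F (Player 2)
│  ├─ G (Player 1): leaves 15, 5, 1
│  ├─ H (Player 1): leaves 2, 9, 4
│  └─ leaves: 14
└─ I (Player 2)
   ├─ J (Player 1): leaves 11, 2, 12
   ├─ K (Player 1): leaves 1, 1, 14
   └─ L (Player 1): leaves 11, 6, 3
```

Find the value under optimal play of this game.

11

C (Player 1): max(11, 10, 13) = 13
D (Player 1): max(1, 1, 9) = 9
E (Player 1): max(8, 8, 9) = 9
B (Player 2): min(13, 9, 9) = 9
G (Player 1): max(15, 5, 1) = 15
H (Player 1): max(2, 9, 4) = 9
F (Player 2): min(15, 9, 14) = 9
J (Player 1): max(11, 2, 12) = 12
K (Player 1): max(1, 1, 14) = 14
L (Player 1): max(11, 6, 3) = 11
I (Player 2): min(12, 14, 11) = 11
Root (Player 1): max(9, 9, 11) = 11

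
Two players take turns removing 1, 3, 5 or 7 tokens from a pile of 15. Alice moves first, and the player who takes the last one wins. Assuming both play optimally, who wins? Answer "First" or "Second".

First

Compute winning (W) and losing (L) positions by backward induction:
i:   0  1  2  3  4  5  6  7  8  9 10 11 12 13 14 15
     L  W  L  W  L  W  L  W  L  W  L  W  L  W  L  W
Position 15 is W, so the first player wins.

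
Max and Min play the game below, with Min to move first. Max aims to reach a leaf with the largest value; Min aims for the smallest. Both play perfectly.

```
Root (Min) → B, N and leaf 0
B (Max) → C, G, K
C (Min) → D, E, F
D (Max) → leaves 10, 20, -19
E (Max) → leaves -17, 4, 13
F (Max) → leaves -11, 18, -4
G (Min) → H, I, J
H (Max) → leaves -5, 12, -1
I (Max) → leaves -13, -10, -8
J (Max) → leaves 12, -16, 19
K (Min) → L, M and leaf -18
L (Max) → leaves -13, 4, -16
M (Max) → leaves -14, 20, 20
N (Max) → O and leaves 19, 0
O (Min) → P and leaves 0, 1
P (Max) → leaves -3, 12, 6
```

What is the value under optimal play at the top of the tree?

0

D (Max): max(10, 20, -19) = 20
E (Max): max(-17, 4, 13) = 13
F (Max): max(-11, 18, -4) = 18
C (Min): min(20, 13, 18) = 13
H (Max): max(-5, 12, -1) = 12
I (Max): max(-13, -10, -8) = -8
J (Max): max(12, -16, 19) = 19
G (Min): min(12, -8, 19) = -8
L (Max): max(-13, 4, -16) = 4
M (Max): max(-14, 20, 20) = 20
K (Min): min(4, 20, -18) = -18
B (Max): max(13, -8, -18) = 13
P (Max): max(-3, 12, 6) = 12
O (Min): min(12, 0, 1) = 0
N (Max): max(0, 19, 0) = 19
Root (Min): min(13, 19, 0) = 0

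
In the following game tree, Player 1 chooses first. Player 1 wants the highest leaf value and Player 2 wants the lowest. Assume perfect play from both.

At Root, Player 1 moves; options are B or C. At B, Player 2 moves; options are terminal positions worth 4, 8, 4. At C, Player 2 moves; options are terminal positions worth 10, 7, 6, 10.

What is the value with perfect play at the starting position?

6

B (Player 2): min(4, 8, 4) = 4
C (Player 2): min(10, 7, 6, 10) = 6
Root (Player 1): max(4, 6) = 6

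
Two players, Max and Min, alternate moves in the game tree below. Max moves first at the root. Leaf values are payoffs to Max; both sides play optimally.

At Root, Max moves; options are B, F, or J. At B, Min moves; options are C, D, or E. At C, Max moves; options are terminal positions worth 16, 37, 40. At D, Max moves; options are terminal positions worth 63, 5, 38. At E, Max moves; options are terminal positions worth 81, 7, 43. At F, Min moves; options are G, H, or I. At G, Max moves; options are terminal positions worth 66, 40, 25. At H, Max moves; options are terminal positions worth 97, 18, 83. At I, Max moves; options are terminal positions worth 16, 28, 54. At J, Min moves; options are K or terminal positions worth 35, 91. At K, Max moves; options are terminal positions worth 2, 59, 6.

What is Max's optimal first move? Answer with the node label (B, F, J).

C (Max): max(16, 37, 40) = 40
D (Max): max(63, 5, 38) = 63
E (Max): max(81, 7, 43) = 81
B (Min): min(40, 63, 81) = 40
G (Max): max(66, 40, 25) = 66
H (Max): max(97, 18, 83) = 97
I (Max): max(16, 28, 54) = 54
F (Min): min(66, 97, 54) = 54
K (Max): max(2, 59, 6) = 59
J (Min): min(59, 35, 91) = 35
Root (Max): max(40, 54, 35) = 54
Max picks the child with the highest value: F (value 54).

F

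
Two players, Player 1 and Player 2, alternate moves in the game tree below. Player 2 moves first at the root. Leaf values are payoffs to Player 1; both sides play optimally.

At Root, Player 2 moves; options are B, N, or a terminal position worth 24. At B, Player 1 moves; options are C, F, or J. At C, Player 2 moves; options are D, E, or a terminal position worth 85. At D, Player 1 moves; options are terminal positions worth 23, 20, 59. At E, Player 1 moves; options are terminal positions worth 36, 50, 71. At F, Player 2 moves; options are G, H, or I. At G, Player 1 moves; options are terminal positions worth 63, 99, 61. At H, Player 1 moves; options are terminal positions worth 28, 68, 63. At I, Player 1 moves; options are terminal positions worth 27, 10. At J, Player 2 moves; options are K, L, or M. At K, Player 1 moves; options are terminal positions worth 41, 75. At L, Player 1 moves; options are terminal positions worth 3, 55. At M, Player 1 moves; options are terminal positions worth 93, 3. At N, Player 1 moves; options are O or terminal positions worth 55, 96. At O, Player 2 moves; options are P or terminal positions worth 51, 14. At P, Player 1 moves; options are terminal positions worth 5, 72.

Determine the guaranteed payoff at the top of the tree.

D (Player 1): max(23, 20, 59) = 59
E (Player 1): max(36, 50, 71) = 71
C (Player 2): min(59, 71, 85) = 59
G (Player 1): max(63, 99, 61) = 99
H (Player 1): max(28, 68, 63) = 68
I (Player 1): max(27, 10) = 27
F (Player 2): min(99, 68, 27) = 27
K (Player 1): max(41, 75) = 75
L (Player 1): max(3, 55) = 55
M (Player 1): max(93, 3) = 93
J (Player 2): min(75, 55, 93) = 55
B (Player 1): max(59, 27, 55) = 59
P (Player 1): max(5, 72) = 72
O (Player 2): min(72, 51, 14) = 14
N (Player 1): max(14, 55, 96) = 96
Root (Player 2): min(59, 96, 24) = 24

24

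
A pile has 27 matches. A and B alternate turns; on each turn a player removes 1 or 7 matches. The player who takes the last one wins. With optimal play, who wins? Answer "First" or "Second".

First

Compute winning (W) and losing (L) positions by backward induction:
i:   0  1  2  3  4  5  6  7  8  9 10 11 12 13 14 15 16 17 18 19 20 21 22 23 24 25 26 27
     L  W  L  W  L  W  L  W  L  W  L  W  L  W  L  W  L  W  L  W  L  W  L  W  L  W  L  W
Position 27 is W, so the first player wins.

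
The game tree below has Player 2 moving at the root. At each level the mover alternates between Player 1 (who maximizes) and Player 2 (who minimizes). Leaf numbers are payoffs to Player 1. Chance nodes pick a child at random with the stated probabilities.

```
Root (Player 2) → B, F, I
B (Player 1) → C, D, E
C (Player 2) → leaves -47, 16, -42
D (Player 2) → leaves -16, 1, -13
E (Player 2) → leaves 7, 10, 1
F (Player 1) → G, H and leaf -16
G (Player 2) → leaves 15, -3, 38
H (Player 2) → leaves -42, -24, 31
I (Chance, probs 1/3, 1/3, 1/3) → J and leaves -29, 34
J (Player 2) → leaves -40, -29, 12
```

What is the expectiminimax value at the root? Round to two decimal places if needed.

-11.67

C (Player 2): min(-47, 16, -42) = -47
D (Player 2): min(-16, 1, -13) = -16
E (Player 2): min(7, 10, 1) = 1
B (Player 1): max(-47, -16, 1) = 1
G (Player 2): min(15, -3, 38) = -3
H (Player 2): min(-42, -24, 31) = -42
F (Player 1): max(-3, -42, -16) = -3
J (Player 2): min(-40, -29, 12) = -40
I (Chance): 1/3·-40 + 1/3·-29 + 1/3·34 = -11.67
Root (Player 2): min(1, -3, -11.67) = -11.67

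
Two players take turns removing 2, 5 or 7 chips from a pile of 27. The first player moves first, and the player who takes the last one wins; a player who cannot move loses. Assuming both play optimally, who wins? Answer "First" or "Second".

Mark each pile size as W (mover wins) or L (mover loses):
i:   0  1  2  3  4  5  6  7  8  9 10 11 12 13 14 15 16 17 18 19 20 21 22 23 24 25 26 27
     L  L  W  W  L  W  W  W  W  W  L  W  W  L  L  W  W  W  W  W  W  W  L  L  W  W  L  W
Position 27 is W, so the first player wins.

First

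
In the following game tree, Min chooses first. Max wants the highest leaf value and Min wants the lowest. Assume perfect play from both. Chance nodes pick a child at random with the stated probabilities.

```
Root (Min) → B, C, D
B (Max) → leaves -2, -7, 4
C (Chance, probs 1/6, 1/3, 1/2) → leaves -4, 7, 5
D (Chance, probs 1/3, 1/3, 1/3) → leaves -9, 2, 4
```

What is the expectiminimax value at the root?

-1

B (Max): max(-2, -7, 4) = 4
C (Chance): 1/6·-4 + 1/3·7 + 1/2·5 = 4.17
D (Chance): 1/3·-9 + 1/3·2 + 1/3·4 = -1
Root (Min): min(4, 4.17, -1) = -1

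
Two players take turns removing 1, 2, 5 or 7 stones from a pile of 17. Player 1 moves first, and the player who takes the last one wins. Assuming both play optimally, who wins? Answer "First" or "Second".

First

Compute winning (W) and losing (L) positions by backward induction:
i:   0  1  2  3  4  5  6  7  8  9 10 11 12 13 14 15 16 17
     L  W  W  L  W  W  L  W  W  L  W  W  L  W  W  L  W  W
Position 17 is W, so the first player wins.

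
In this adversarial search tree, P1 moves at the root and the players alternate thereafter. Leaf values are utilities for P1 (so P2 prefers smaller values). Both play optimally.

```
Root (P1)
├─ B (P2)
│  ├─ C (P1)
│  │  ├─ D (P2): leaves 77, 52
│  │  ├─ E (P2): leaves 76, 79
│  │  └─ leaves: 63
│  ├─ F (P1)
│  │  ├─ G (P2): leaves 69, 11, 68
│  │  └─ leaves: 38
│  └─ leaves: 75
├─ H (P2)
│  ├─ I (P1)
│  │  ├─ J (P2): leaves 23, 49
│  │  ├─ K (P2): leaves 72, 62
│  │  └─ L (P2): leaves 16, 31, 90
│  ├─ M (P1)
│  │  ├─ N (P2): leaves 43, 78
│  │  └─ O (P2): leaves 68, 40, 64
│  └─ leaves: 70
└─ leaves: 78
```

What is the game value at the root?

78

D (P2): min(77, 52) = 52
E (P2): min(76, 79) = 76
C (P1): max(52, 76, 63) = 76
G (P2): min(69, 11, 68) = 11
F (P1): max(11, 38) = 38
B (P2): min(76, 38, 75) = 38
J (P2): min(23, 49) = 23
K (P2): min(72, 62) = 62
L (P2): min(16, 31, 90) = 16
I (P1): max(23, 62, 16) = 62
N (P2): min(43, 78) = 43
O (P2): min(68, 40, 64) = 40
M (P1): max(43, 40) = 43
H (P2): min(62, 43, 70) = 43
Root (P1): max(38, 43, 78) = 78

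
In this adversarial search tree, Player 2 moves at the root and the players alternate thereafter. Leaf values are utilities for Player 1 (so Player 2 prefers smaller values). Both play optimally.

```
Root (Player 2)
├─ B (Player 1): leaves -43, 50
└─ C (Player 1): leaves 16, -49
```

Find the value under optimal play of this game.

16

B (Player 1): max(-43, 50) = 50
C (Player 1): max(16, -49) = 16
Root (Player 2): min(50, 16) = 16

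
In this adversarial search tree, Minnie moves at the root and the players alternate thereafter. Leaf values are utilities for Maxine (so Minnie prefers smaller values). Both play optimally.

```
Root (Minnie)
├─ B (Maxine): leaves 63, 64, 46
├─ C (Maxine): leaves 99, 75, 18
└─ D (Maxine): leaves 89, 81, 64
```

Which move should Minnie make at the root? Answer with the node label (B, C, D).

B

B (Maxine): max(63, 64, 46) = 64
C (Maxine): max(99, 75, 18) = 99
D (Maxine): max(89, 81, 64) = 89
Root (Minnie): min(64, 99, 89) = 64
Minnie picks the child with the lowest value: B (value 64).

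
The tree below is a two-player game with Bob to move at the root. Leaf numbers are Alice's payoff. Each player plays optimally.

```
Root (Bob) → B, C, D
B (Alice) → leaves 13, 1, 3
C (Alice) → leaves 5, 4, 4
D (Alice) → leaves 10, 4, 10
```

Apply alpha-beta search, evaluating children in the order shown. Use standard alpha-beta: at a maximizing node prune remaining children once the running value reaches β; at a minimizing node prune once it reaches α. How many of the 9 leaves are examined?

7

B [α=-∞,β=+∞]: v=13
C [α=-∞,β=13]: v=5
D [α=-∞,β=5]: v=10 after child 1 ≥ β → β-cutoff, skip 2
Root [α=-∞,β=+∞]: v=5
Leaves evaluated: 7 of 9.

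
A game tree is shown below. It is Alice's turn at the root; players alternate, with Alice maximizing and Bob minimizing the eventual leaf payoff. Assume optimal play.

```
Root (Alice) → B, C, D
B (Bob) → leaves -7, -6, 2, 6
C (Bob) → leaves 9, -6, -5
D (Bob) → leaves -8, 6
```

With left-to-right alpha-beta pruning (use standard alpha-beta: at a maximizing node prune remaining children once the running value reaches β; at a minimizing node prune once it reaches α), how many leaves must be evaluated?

B [α=-∞,β=+∞]: v=-7
C [α=-7,β=+∞]: v=-6
D [α=-6,β=+∞]: v=-8 after child 1 ≤ α → α-cutoff, skip 1
Root [α=-∞,β=+∞]: v=-6
Leaves evaluated: 8 of 9.

8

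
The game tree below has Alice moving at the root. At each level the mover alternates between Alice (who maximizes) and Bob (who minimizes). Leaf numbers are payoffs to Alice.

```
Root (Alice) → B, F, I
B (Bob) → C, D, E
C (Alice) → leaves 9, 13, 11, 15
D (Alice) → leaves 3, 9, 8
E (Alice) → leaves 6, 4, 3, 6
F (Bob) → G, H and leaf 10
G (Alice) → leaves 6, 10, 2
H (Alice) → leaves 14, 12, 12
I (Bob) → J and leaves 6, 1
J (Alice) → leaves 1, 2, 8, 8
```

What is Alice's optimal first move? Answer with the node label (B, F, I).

F

C (Alice): max(9, 13, 11, 15) = 15
D (Alice): max(3, 9, 8) = 9
E (Alice): max(6, 4, 3, 6) = 6
B (Bob): min(15, 9, 6) = 6
G (Alice): max(6, 10, 2) = 10
H (Alice): max(14, 12, 12) = 14
F (Bob): min(10, 14, 10) = 10
J (Alice): max(1, 2, 8, 8) = 8
I (Bob): min(8, 6, 1) = 1
Root (Alice): max(6, 10, 1) = 10
Alice picks the child with the highest value: F (value 10).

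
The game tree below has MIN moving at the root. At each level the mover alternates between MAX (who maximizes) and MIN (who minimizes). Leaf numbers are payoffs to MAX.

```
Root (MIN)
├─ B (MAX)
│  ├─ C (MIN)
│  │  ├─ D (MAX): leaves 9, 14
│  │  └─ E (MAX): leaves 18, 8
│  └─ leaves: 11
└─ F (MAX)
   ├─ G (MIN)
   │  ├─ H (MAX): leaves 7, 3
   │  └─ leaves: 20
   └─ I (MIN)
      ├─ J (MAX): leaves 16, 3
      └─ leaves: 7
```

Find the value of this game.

7

D (MAX): max(9, 14) = 14
E (MAX): max(18, 8) = 18
C (MIN): min(14, 18) = 14
B (MAX): max(14, 11) = 14
H (MAX): max(7, 3) = 7
G (MIN): min(7, 20) = 7
J (MAX): max(16, 3) = 16
I (MIN): min(16, 7) = 7
F (MAX): max(7, 7) = 7
Root (MIN): min(14, 7) = 7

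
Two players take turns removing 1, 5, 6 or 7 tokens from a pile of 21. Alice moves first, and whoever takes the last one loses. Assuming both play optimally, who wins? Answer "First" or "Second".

First

Compute winning (W) and losing (L) positions by backward induction:
i:   0  1  2  3  4  5  6  7  8  9 10 11 12 13 14 15 16 17 18 19 20 21
     W  L  W  L  W  L  W  W  W  W  W  W  W  L  W  L  W  L  W  W  W  W
Position 21 is W, so the first player wins.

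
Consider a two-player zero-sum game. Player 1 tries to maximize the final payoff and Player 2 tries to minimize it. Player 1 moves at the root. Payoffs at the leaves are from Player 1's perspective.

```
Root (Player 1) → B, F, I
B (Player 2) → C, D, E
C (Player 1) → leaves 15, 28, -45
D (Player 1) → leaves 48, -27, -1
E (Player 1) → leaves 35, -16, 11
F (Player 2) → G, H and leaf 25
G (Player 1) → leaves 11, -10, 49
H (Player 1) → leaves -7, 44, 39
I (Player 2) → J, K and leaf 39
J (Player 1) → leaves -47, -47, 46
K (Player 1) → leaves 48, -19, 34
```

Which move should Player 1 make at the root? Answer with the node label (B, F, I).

I

C (Player 1): max(15, 28, -45) = 28
D (Player 1): max(48, -27, -1) = 48
E (Player 1): max(35, -16, 11) = 35
B (Player 2): min(28, 48, 35) = 28
G (Player 1): max(11, -10, 49) = 49
H (Player 1): max(-7, 44, 39) = 44
F (Player 2): min(49, 44, 25) = 25
J (Player 1): max(-47, -47, 46) = 46
K (Player 1): max(48, -19, 34) = 48
I (Player 2): min(46, 48, 39) = 39
Root (Player 1): max(28, 25, 39) = 39
Player 1 picks the child with the highest value: I (value 39).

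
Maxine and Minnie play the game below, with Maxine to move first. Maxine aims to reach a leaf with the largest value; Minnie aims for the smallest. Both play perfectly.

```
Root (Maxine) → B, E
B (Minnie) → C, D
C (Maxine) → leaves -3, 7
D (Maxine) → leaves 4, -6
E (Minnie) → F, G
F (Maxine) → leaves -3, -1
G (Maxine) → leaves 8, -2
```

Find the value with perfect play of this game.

4

C (Maxine): max(-3, 7) = 7
D (Maxine): max(4, -6) = 4
B (Minnie): min(7, 4) = 4
F (Maxine): max(-3, -1) = -1
G (Maxine): max(8, -2) = 8
E (Minnie): min(-1, 8) = -1
Root (Maxine): max(4, -1) = 4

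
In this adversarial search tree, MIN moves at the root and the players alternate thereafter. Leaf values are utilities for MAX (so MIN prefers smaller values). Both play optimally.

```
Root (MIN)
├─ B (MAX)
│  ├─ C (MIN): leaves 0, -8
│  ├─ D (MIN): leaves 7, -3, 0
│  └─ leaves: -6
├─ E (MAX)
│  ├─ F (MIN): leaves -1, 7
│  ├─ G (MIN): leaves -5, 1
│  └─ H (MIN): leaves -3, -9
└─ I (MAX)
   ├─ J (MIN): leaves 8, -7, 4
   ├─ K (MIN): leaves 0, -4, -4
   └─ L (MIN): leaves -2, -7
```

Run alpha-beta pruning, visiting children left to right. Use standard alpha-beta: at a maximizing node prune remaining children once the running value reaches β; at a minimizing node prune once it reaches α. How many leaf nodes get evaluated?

C [α=-∞,β=+∞]: v=-8
D [α=-8,β=+∞]: v=-3
B [α=-∞,β=+∞]: v=-3
F [α=-∞,β=-3]: v=-1
E [α=-∞,β=-3]: v=-1 after child 1 ≥ β → β-cutoff, skip 2
J [α=-∞,β=-3]: v=-7
K [α=-7,β=-3]: v=-4
L [α=-4,β=-3]: v=-7
I [α=-∞,β=-3]: v=-4
Root [α=-∞,β=+∞]: v=-4
Leaves evaluated: 16 of 20.

16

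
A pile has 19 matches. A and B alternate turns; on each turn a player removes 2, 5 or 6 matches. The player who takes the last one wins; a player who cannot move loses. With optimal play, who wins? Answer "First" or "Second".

Second

Mark each pile size as W (mover wins) or L (mover loses):
i:   0  1  2  3  4  5  6  7  8  9 10 11 12 13 14 15 16 17 18 19
     L  L  W  W  L  W  W  W  L  W  W  L  L  W  W  L  W  W  W  L
Position 19 is L, so the second player wins.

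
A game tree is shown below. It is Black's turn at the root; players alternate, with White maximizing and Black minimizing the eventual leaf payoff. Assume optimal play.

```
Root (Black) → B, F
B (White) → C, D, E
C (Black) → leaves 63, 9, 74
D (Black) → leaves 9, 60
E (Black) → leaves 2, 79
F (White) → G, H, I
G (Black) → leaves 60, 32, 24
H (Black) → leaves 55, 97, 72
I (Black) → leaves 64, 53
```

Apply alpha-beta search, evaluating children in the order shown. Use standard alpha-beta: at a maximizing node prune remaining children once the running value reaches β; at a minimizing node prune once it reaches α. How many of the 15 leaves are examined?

C [α=-∞,β=+∞]: v=9
D [α=9,β=+∞]: v=9 after child 1 ≤ α → α-cutoff, skip 1
E [α=9,β=+∞]: v=2 after child 1 ≤ α → α-cutoff, skip 1
B [α=-∞,β=+∞]: v=9
G [α=-∞,β=9]: v=24
F [α=-∞,β=9]: v=24 after child 1 ≥ β → β-cutoff, skip 2
Root [α=-∞,β=+∞]: v=9
Leaves evaluated: 8 of 15.

8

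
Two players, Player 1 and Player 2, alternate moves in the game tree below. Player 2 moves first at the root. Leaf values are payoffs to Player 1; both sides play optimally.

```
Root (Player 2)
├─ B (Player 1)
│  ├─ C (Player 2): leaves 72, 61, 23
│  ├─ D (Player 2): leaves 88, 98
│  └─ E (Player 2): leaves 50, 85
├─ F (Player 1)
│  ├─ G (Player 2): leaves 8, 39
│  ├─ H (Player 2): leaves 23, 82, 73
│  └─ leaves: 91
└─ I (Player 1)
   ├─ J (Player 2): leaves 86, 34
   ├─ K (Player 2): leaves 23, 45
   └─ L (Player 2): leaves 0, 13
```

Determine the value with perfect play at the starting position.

34

C (Player 2): min(72, 61, 23) = 23
D (Player 2): min(88, 98) = 88
E (Player 2): min(50, 85) = 50
B (Player 1): max(23, 88, 50) = 88
G (Player 2): min(8, 39) = 8
H (Player 2): min(23, 82, 73) = 23
F (Player 1): max(8, 23, 91) = 91
J (Player 2): min(86, 34) = 34
K (Player 2): min(23, 45) = 23
L (Player 2): min(0, 13) = 0
I (Player 1): max(34, 23, 0) = 34
Root (Player 2): min(88, 91, 34) = 34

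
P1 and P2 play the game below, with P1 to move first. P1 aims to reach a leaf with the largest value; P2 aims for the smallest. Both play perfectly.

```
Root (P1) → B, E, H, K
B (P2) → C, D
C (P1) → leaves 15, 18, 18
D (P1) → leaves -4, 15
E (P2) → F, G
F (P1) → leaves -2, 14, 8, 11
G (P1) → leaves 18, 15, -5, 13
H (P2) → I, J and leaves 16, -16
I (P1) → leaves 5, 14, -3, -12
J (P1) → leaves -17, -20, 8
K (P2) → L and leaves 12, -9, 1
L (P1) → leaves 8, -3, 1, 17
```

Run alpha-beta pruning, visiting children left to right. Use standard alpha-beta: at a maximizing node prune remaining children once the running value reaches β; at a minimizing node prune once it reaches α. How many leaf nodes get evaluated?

18

C [α=-∞,β=+∞]: v=18
D [α=-∞,β=18]: v=15
B [α=-∞,β=+∞]: v=15
F [α=15,β=+∞]: v=14
E [α=15,β=+∞]: v=14 after child 1 ≤ α → α-cutoff, skip 1
I [α=15,β=+∞]: v=14
H [α=15,β=+∞]: v=14 after child 1 ≤ α → α-cutoff, skip 3
L [α=15,β=+∞]: v=17
K [α=15,β=+∞]: v=12 after child 2 ≤ α → α-cutoff, skip 2
Root [α=-∞,β=+∞]: v=15
Leaves evaluated: 18 of 29.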